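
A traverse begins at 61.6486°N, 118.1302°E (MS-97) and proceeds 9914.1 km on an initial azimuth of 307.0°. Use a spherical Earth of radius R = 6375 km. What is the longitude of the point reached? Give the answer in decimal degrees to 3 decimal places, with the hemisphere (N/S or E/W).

5.049°W

δ = d/R = 9914.1/6375 = 1.555153 rad
φ₂ = arcsin(sin φ₁ cos δ + cos φ₁ sin δ cos θ)
   = arcsin(0.88005·0.01564 + 0.47488·0.99988·0.60182) = 17.42878°
λ₂ = λ₁ + atan2(sin θ sin δ cos φ₁, cos δ − sin φ₁ sin φ₂) = -5.04903°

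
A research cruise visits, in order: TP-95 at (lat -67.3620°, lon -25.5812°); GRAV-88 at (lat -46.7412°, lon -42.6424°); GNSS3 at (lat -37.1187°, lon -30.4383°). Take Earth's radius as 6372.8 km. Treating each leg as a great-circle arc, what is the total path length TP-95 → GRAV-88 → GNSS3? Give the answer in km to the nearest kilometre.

3963 km

TP-95→GRAV-88: c = 0.391537 rad, d = 2495.19 km
GRAV-88→GNSS3: c = 0.230373 rad, d = 1468.12 km
Total = 2495.19 + 1468.12 = 3963.31 km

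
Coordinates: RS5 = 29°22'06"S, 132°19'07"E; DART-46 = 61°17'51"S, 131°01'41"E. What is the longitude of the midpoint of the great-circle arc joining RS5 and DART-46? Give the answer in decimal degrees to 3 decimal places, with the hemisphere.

131.860°E

RS5: φ = -29.36833°, λ = +132.31861°
DART-46: φ = -61.29750°, λ = +131.02806°
Bx = cos φ₂ cos Δλ = 0.480140,  By = cos φ₂ sin Δλ = -0.010817
φₘ = atan2(sin φ₁ + sin φ₂, √((cos φ₁ + Bx)² + By²)) = -45.33458°
λₘ = λ₁ + atan2(By, cos φ₁ + Bx) = 131.86010°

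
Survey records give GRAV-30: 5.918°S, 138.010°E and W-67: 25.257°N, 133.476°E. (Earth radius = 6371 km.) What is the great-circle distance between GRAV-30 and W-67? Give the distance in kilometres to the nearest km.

3501 km

Δφ = 31.1750°,  Δλ = -4.5340°
a = sin²(Δφ/2) + cos φ₁ cos φ₂ sin²(Δλ/2) = 0.073612
c = 2·arcsin(√a) = 0.549520 rad = 31.4852°
d = R·c = 6371 × 0.549520 = 3501.0 km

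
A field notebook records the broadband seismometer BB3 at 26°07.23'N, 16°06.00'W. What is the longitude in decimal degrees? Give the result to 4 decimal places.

16° + 6.00′/60 = 16 + 0.10000 = 16.1000°

16.1000°W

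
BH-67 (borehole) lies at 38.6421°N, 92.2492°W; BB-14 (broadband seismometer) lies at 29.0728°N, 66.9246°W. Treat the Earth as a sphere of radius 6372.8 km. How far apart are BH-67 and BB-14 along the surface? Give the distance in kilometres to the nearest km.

Δφ = -9.5693°,  Δλ = 25.3246°
a = sin²(Δφ/2) + cos φ₁ cos φ₂ sin²(Δλ/2) = 0.039759
c = 2·arcsin(√a) = 0.401485 rad = 23.0034°
d = R·c = 6372.8 × 0.401485 = 2558.6 km

2559 km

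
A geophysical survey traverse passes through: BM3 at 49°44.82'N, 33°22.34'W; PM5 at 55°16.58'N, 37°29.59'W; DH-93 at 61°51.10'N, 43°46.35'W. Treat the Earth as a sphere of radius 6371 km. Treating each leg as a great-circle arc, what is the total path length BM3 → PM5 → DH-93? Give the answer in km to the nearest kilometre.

1491 km

BM3: φ = +49.74700°, λ = -33.37233°
PM5: φ = +55.27633°, λ = -37.49317°
DH-93: φ = +61.85167°, λ = -43.77250°
BM3→PM5: c = 0.105923 rad, d = 674.83 km
PM5→DH-93: c = 0.128072 rad, d = 815.95 km
Total = 674.83 + 815.95 = 1490.78 km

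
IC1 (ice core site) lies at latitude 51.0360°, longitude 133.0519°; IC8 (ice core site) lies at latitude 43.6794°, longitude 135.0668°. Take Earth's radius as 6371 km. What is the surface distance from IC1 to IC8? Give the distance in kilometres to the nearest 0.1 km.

831.9 km

Δφ = -7.3566°,  Δλ = 2.0149°
a = sin²(Δφ/2) + cos φ₁ cos φ₂ sin²(Δλ/2) = 0.004256
c = 2·arcsin(√a) = 0.130575 rad = 7.4814°
d = R·c = 6371 × 0.130575 = 831.9 km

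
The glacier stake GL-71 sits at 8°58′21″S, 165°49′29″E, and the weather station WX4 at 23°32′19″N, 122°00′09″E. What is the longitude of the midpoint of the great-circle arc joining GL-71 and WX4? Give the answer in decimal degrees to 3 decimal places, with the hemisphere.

GL-71: φ = -8.97250°, λ = +165.82472°
WX4: φ = +23.53861°, λ = +122.00250°
Bx = cos φ₂ cos Δλ = 0.661457,  By = cos φ₂ sin Δλ = -0.634807
φₘ = atan2(sin φ₁ + sin φ₂, √((cos φ₁ + Bx)² + By²)) = 7.84244°
λₘ = λ₁ + atan2(By, cos φ₁ + Bx) = 144.77233°

144.772°E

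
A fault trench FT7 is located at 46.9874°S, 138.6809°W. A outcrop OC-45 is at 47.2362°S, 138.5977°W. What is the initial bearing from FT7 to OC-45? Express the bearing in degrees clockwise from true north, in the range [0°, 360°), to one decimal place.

Δλ = 0.0832°
y = sin Δλ · cos φ₂ = 0.000986
x = cos φ₁ sin φ₂ − sin φ₁ cos φ₂ cos Δλ = -0.004343
θ = atan2(y, x) = 167.2091° → 167.2091° (mod 360°)

167.2°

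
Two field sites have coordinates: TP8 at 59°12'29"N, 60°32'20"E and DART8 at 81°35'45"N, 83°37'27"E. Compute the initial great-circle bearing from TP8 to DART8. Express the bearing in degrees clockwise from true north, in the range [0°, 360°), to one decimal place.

8.3°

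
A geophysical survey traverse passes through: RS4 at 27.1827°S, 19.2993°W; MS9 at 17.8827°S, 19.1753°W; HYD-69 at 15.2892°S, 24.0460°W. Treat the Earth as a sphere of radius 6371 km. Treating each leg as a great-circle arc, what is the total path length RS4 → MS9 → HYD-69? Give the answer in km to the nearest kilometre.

1628 km

RS4→MS9: c = 0.162328 rad, d = 1034.19 km
MS9→HYD-69: c = 0.093193 rad, d = 593.73 km
Total = 1034.19 + 593.73 = 1627.92 km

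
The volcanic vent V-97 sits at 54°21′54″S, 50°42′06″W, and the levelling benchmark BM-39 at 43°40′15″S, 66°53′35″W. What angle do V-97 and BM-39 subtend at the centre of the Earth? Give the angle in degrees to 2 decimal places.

15.00°

V-97: φ = -54.36500°, λ = -50.70167°
BM-39: φ = -43.67083°, λ = -66.89306°
Δφ = 10.6942°,  Δλ = -16.1914°
a = sin²(Δφ/2) + cos φ₁ cos φ₂ sin²(Δλ/2) = 0.017042
c = 2·arcsin(√a) = 0.261836 rad = 15.0021°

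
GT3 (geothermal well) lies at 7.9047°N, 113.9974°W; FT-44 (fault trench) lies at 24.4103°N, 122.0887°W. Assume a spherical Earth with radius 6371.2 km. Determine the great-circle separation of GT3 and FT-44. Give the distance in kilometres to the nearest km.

Δφ = 16.5056°,  Δλ = -8.0913°
a = sin²(Δφ/2) + cos φ₁ cos φ₂ sin²(Δλ/2) = 0.025093
c = 2·arcsin(√a) = 0.318159 rad = 18.2291°
d = R·c = 6371.2 × 0.318159 = 2027.1 km

2027 km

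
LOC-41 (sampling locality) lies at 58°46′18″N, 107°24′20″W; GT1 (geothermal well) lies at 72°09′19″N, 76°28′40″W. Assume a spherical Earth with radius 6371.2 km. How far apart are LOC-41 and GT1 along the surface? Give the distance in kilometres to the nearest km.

2018 km

LOC-41: φ = +58.77167°, λ = -107.40556°
GT1: φ = +72.15528°, λ = -76.47778°
Δφ = 13.3836°,  Δλ = 30.9278°
a = sin²(Δφ/2) + cos φ₁ cos φ₂ sin²(Δλ/2) = 0.024874
c = 2·arcsin(√a) = 0.316749 rad = 18.1484°
d = R·c = 6371.2 × 0.316749 = 2018.1 km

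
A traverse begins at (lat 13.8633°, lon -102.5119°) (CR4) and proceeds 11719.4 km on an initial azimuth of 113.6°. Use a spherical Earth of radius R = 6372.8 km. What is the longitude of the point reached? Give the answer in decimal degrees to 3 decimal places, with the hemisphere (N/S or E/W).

δ = d/R = 11719.4/6372.8 = 1.838972 rad
φ₂ = arcsin(sin φ₁ cos δ + cos φ₁ sin δ cos θ)
   = arcsin(0.23961·-0.26497 + 0.97087·0.96426·-0.40035) = -25.99437°
λ₂ = λ₁ + atan2(sin θ sin δ cos φ₁, cos δ − sin φ₁ sin φ₂) = -1.94987°

1.950°W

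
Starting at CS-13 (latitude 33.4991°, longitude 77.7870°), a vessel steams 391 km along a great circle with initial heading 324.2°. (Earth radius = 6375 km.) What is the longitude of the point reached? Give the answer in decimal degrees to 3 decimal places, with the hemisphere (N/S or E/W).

δ = d/R = 391/6375 = 0.061333 rad
φ₂ = arcsin(sin φ₁ cos δ + cos φ₁ sin δ cos θ)
   = arcsin(0.55192·0.99812 + 0.83389·0.06129·0.81106) = 36.32341°
λ₂ = λ₁ + atan2(sin θ sin δ cos φ₁, cos δ − sin φ₁ sin φ₂) = 75.23636°

75.236°E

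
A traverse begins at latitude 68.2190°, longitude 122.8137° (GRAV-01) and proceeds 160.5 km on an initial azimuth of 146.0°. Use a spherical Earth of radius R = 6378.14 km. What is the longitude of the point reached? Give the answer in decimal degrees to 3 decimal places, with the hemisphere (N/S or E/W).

δ = d/R = 160.5/6378.14 = 0.025164 rad
φ₂ = arcsin(sin φ₁ cos δ + cos φ₁ sin δ cos θ)
   = arcsin(0.92861·0.99968 + 0.37106·0.02516·-0.82904) = 67.01025°
λ₂ = λ₁ + atan2(sin θ sin δ cos φ₁, cos δ − sin φ₁ sin φ₂) = 124.87822°

124.878°E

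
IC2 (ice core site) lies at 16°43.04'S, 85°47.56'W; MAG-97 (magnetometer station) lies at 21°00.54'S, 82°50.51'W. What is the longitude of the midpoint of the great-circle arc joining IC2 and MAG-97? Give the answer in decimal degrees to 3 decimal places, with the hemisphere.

IC2: φ = -16.71733°, λ = -85.79267°
MAG-97: φ = -21.00900°, λ = -82.84183°
Bx = cos φ₂ cos Δλ = 0.932286,  By = cos φ₂ sin Δλ = 0.048057
φₘ = atan2(sin φ₁ + sin φ₂, √((cos φ₁ + Bx)² + By²)) = -18.86898°
λₘ = λ₁ + atan2(By, cos φ₁ + Bx) = -84.33614°

84.336°W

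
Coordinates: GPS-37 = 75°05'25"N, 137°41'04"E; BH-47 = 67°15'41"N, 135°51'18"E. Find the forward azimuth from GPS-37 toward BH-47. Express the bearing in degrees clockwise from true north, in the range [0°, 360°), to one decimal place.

185.2°

GPS-37: φ = +75.09028°, λ = +137.68444°
BH-47: φ = +67.26139°, λ = +135.85500°
Δλ = -1.8294°
y = sin Δλ · cos φ₂ = -0.012340
x = cos φ₁ sin φ₂ − sin φ₁ cos φ₂ cos Δλ = -0.136025
θ = atan2(y, x) = -174.8165° → 185.1835° (mod 360°)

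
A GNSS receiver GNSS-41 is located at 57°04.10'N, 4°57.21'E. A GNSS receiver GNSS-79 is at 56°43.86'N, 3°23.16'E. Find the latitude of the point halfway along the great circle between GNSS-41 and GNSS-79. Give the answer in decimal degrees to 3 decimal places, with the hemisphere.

56.902°N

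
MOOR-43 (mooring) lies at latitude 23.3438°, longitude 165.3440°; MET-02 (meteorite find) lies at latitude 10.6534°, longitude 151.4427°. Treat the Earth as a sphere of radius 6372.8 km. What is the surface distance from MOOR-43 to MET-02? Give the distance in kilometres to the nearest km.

2041 km

Δφ = -12.6904°,  Δλ = -13.9013°
a = sin²(Δφ/2) + cos φ₁ cos φ₂ sin²(Δλ/2) = 0.025428
c = 2·arcsin(√a) = 0.320292 rad = 18.3514°
d = R·c = 6372.8 × 0.320292 = 2041.2 km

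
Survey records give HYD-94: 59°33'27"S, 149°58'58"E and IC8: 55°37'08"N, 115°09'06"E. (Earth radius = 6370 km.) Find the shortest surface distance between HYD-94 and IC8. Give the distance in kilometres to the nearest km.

HYD-94: φ = -59.55750°, λ = +149.98278°
IC8: φ = +55.61889°, λ = +115.15167°
Δφ = 115.1764°,  Δλ = -34.8311°
a = sin²(Δφ/2) + cos φ₁ cos φ₂ sin²(Δλ/2) = 0.738334
c = 2·arcsin(√a) = 2.067656 rad = 118.4680°
d = R·c = 6370 × 2.067656 = 13171.0 km

13171 km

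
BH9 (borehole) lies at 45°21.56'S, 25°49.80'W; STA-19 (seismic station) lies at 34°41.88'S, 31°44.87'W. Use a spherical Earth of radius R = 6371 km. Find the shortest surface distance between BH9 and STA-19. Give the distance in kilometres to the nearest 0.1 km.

BH9: φ = -45.35933°, λ = -25.83000°
STA-19: φ = -34.69800°, λ = -31.74783°
Δφ = 10.6613°,  Δλ = -5.9178°
a = sin²(Δφ/2) + cos φ₁ cos φ₂ sin²(Δλ/2) = 0.010170
c = 2·arcsin(√a) = 0.202040 rad = 11.5761°
d = R·c = 6371 × 0.202040 = 1287.2 km

1287.2 km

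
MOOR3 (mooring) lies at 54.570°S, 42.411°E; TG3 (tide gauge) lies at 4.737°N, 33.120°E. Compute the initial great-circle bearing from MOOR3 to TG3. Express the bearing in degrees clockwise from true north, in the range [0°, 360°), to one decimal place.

Δλ = -9.2910°
y = sin Δλ · cos φ₂ = -0.160897
x = cos φ₁ sin φ₂ − sin φ₁ cos φ₂ cos Δλ = 0.849262
θ = atan2(y, x) = -10.7279° → 349.2721° (mod 360°)

349.3°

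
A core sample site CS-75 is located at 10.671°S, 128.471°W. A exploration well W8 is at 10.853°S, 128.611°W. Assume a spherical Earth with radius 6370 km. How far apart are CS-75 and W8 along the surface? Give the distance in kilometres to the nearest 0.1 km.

25.4 km

Δφ = -0.1820°,  Δλ = -0.1400°
a = sin²(Δφ/2) + cos φ₁ cos φ₂ sin²(Δλ/2) = 0.000004
c = 2·arcsin(√a) = 0.003982 rad = 0.2281°
d = R·c = 6370 × 0.003982 = 25.4 km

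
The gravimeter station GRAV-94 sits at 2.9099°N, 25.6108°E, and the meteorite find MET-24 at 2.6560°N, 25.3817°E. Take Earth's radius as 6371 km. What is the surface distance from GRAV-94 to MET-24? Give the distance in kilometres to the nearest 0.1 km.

Δφ = -0.2539°,  Δλ = -0.2291°
a = sin²(Δφ/2) + cos φ₁ cos φ₂ sin²(Δλ/2) = 0.000009
c = 2·arcsin(√a) = 0.005966 rad = 0.3418°
d = R·c = 6371 × 0.005966 = 38.0 km

38.0 km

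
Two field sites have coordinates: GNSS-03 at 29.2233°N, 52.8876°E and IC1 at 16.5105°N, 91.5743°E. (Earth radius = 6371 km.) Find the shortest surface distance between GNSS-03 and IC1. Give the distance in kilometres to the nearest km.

4185 km

Δφ = -12.7128°,  Δλ = 38.6867°
a = sin²(Δφ/2) + cos φ₁ cos φ₂ sin²(Δλ/2) = 0.104058
c = 2·arcsin(√a) = 0.656908 rad = 37.6380°
d = R·c = 6371 × 0.656908 = 4185.2 km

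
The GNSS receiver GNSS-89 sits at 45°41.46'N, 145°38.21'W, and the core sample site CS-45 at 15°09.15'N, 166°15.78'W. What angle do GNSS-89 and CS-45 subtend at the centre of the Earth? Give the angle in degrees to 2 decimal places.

GNSS-89: φ = +45.69100°, λ = -145.63683°
CS-45: φ = +15.15250°, λ = -166.26300°
Δφ = -30.5385°,  Δλ = -20.6262°
a = sin²(Δφ/2) + cos φ₁ cos φ₂ sin²(Δλ/2) = 0.090966
c = 2·arcsin(√a) = 0.612752 rad = 35.1081°

35.11°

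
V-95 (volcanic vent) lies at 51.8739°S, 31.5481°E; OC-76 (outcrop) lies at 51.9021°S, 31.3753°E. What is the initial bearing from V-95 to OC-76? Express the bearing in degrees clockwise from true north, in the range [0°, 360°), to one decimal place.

255.1°

Δλ = -0.1728°
y = sin Δλ · cos φ₂ = -0.001861
x = cos φ₁ sin φ₂ − sin φ₁ cos φ₂ cos Δλ = -0.000494
θ = atan2(y, x) = -104.8786° → 255.1214° (mod 360°)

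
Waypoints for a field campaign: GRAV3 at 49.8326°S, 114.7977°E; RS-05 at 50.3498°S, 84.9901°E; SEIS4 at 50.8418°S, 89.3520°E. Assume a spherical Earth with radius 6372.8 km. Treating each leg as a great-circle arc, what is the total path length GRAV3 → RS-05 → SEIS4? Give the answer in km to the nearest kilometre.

GRAV3→RS-05: c = 0.331651 rad, d = 2113.55 km
RS-05→SEIS4: c = 0.049075 rad, d = 312.75 km
Total = 2113.55 + 312.75 = 2426.30 km

2426 km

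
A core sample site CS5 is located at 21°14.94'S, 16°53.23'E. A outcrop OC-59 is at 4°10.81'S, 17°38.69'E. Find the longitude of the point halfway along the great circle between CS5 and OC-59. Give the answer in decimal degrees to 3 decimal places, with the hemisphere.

17.279°E

CS5: φ = -21.24900°, λ = +16.88717°
OC-59: φ = -4.18017°, λ = +17.64483°
Bx = cos φ₂ cos Δλ = 0.997253,  By = cos φ₂ sin Δλ = 0.013188
φₘ = atan2(sin φ₁ + sin φ₂, √((cos φ₁ + Bx)² + By²)) = -12.71485°
λₘ = λ₁ + atan2(By, cos φ₁ + Bx) = 17.27883°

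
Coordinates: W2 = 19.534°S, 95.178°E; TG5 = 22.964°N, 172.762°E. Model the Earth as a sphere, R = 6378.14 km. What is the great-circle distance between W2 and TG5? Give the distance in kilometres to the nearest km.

Δφ = 42.4980°,  Δλ = 77.5840°
a = sin²(Δφ/2) + cos φ₁ cos φ₂ sin²(Δλ/2) = 0.471940
c = 2·arcsin(√a) = 1.514646 rad = 86.7828°
d = R·c = 6378.14 × 1.514646 = 9660.6 km

9661 km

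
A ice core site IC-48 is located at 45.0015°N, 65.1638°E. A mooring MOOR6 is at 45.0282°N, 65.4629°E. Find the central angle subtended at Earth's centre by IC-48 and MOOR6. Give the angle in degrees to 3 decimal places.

Δφ = 0.0267°,  Δλ = 0.2991°
a = sin²(Δφ/2) + cos φ₁ cos φ₂ sin²(Δλ/2) = 0.000003
c = 2·arcsin(√a) = 0.003720 rad = 0.2131°

0.213°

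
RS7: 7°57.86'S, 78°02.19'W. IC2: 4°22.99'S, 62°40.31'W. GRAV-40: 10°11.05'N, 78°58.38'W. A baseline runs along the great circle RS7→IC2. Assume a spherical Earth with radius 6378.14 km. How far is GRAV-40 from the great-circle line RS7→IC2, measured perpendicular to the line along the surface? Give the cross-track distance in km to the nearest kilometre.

RS7: φ = -7.96433°, λ = -78.03650°
IC2: φ = -4.38317°, λ = -62.67183°
GRAV-40: φ = +10.18417°, λ = -78.97300°
δ₁₃ = central angle RS7→GRAV-40 = 0.317169 rad  (haversine)
θ₁₃ = bearing RS7→GRAV-40 = 357.043°,  θ₁₂ = bearing RS7→IC2 = 77.716°
dₓₜ = R·arcsin(sin δ₁₃ · sin(θ₁₃ − θ₁₂)) = 6378.14·arcsin(0.31188·sin(279.327°)) = -1995.286 km
|dₓₜ| = 1995.286 km

1995 km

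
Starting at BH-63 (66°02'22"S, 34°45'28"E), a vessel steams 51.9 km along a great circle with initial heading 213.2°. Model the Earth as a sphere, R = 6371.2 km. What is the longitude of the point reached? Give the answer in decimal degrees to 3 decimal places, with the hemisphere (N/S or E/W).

34.119°E

BH-63: φ = -66.03944°, λ = +34.75778°
δ = d/R = 51.9/6371.2 = 0.008146 rad
φ₂ = arcsin(sin φ₁ cos δ + cos φ₁ sin δ cos θ)
   = arcsin(-0.91383·0.99997 + 0.40611·0.00815·-0.83676) = -66.42869°
λ₂ = λ₁ + atan2(sin θ sin δ cos φ₁, cos δ − sin φ₁ sin φ₂) = 34.11868°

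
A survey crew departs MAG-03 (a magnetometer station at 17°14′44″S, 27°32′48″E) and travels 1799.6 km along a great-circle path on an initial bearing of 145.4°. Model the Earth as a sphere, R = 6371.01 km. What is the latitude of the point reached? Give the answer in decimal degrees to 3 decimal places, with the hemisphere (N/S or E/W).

30.254°S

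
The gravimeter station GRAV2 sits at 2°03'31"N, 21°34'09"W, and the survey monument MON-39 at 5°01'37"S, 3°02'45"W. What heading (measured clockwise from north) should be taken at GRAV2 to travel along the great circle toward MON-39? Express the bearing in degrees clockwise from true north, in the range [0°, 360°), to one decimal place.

111.0°

GRAV2: φ = +2.05861°, λ = -21.56917°
MON-39: φ = -5.02694°, λ = -3.04583°
Δλ = 18.5233°
y = sin Δλ · cos φ₂ = 0.316469
x = cos φ₁ sin φ₂ − sin φ₁ cos φ₂ cos Δλ = -0.121498
θ = atan2(y, x) = 111.0026° → 111.0026° (mod 360°)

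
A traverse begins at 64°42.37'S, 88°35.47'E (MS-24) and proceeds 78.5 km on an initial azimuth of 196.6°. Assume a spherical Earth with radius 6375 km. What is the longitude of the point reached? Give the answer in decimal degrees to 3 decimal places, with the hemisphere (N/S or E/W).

88.107°E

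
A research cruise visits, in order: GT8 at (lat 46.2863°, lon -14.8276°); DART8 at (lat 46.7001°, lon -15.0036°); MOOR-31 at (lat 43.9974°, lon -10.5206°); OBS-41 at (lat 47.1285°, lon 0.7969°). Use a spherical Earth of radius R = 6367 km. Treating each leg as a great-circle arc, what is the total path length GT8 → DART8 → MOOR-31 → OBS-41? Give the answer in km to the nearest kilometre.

1455 km

GT8→DART8: c = 0.007525 rad, d = 47.91 km
DART8→MOOR-31: c = 0.072428 rad, d = 461.15 km
MOOR-31→OBS-41: c = 0.148527 rad, d = 945.67 km
Total = 47.91 + 461.15 + 945.67 = 1454.73 km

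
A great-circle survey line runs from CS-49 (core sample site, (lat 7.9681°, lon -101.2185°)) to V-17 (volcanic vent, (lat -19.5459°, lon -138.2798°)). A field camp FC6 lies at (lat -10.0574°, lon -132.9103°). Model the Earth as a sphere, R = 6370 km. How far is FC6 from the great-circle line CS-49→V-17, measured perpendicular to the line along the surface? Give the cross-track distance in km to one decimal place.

544.7 km

δ₁₃ = central angle CS-49→FC6 = 0.634254 rad  (haversine)
θ₁₃ = bearing CS-49→FC6 = 240.801°,  θ₁₂ = bearing CS-49→V-17 = 232.514°
dₓₜ = R·arcsin(sin δ₁₃ · sin(θ₁₃ − θ₁₂)) = 6370·arcsin(0.59258·sin(8.287°)) = 544.708 km
|dₓₜ| = 544.708 km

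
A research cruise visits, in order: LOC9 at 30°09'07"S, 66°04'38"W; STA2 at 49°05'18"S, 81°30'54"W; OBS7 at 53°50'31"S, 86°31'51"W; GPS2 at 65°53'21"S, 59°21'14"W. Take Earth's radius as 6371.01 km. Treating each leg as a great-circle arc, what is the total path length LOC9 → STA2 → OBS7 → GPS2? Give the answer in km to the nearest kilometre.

LOC9: φ = -30.15194°, λ = -66.07722°
STA2: φ = -49.08833°, λ = -81.51500°
OBS7: φ = -53.84194°, λ = -86.53083°
GPS2: φ = -65.88917°, λ = -59.35389°
LOC9→STA2: c = 0.388580 rad, d = 2475.65 km
STA2→OBS7: c = 0.099231 rad, d = 632.20 km
OBS7→GPS2: c = 0.313153 rad, d = 1995.10 km
Total = 2475.65 + 632.20 + 1995.10 = 5102.95 km

5103 km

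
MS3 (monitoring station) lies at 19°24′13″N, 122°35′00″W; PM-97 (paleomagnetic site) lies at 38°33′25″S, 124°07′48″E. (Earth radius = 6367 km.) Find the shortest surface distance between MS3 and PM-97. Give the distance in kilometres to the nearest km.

MS3: φ = +19.40361°, λ = -122.58333°
PM-97: φ = -38.55694°, λ = +124.13000°
Δφ = -57.9606°,  Δλ = -113.2867°
a = sin²(Δφ/2) + cos φ₁ cos φ₂ sin²(Δλ/2) = 0.749328
c = 2·arcsin(√a) = 2.092845 rad = 119.9112°
d = R·c = 6367 × 2.092845 = 13325.1 km

13325 km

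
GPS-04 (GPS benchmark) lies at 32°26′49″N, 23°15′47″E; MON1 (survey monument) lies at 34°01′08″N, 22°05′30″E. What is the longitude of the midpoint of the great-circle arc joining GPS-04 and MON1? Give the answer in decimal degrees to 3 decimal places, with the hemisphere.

22.683°E

GPS-04: φ = +32.44694°, λ = +23.26306°
MON1: φ = +34.01889°, λ = +22.09167°
Bx = cos φ₂ cos Δλ = 0.828680,  By = cos φ₂ sin Δλ = -0.016944
φₘ = atan2(sin φ₁ + sin φ₂, √((cos φ₁ + Bx)² + By²)) = 33.23429°
λₘ = λ₁ + atan2(By, cos φ₁ + Bx) = 22.68263°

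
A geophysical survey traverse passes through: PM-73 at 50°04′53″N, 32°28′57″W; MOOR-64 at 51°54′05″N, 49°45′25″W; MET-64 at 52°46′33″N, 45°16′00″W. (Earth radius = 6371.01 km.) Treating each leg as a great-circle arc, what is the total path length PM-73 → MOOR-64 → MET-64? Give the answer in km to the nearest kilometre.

PM-73: φ = +50.08139°, λ = -32.48250°
MOOR-64: φ = +51.90139°, λ = -49.75694°
MET-64: φ = +52.77583°, λ = -45.26667°
PM-73→MOOR-64: c = 0.191940 rad, d = 1222.85 km
MOOR-64→MET-64: c = 0.050247 rad, d = 320.12 km
Total = 1222.85 + 320.12 = 1542.97 km

1543 km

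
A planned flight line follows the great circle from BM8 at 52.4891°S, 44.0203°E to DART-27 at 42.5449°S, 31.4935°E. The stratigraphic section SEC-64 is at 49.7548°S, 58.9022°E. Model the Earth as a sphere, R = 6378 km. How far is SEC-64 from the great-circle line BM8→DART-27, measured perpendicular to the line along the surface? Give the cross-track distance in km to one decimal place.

886.8 km

δ₁₃ = central angle BM8→SEC-64 = 0.169519 rad  (haversine)
θ₁₃ = bearing BM8→SEC-64 = 79.580°,  θ₁₂ = bearing BM8→DART-27 = 314.816°
dₓₜ = R·arcsin(sin δ₁₃ · sin(θ₁₃ − θ₁₂)) = 6378·arcsin(0.16871·sin(-235.237°)) = 886.825 km
|dₓₜ| = 886.825 km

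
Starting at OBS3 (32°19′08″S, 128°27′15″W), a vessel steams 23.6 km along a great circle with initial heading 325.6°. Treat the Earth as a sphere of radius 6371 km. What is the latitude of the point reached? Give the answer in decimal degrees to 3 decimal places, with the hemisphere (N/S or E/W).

32.144°S

OBS3: φ = -32.31889°, λ = -128.45417°
δ = d/R = 23.6/6371 = 0.003704 rad
φ₂ = arcsin(sin φ₁ cos δ + cos φ₁ sin δ cos θ)
   = arcsin(-0.53463·0.99999 + 0.84509·0.00370·0.82511) = -32.14369°
λ₂ = λ₁ + atan2(sin θ sin δ cos φ₁, cos δ − sin φ₁ sin φ₂) = -128.59578°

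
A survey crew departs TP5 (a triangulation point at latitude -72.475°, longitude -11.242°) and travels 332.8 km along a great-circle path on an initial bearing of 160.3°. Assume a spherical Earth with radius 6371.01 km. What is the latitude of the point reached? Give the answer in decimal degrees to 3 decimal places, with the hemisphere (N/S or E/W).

75.259°S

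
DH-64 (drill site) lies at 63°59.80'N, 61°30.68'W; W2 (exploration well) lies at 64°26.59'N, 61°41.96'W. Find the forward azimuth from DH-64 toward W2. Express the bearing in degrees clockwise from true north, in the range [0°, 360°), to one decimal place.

349.7°

DH-64: φ = +63.99667°, λ = -61.51133°
W2: φ = +64.44317°, λ = -61.69933°
Δλ = -0.1880°
y = sin Δλ · cos φ₂ = -0.001416
x = cos φ₁ sin φ₂ − sin φ₁ cos φ₂ cos Δλ = 0.007795
θ = atan2(y, x) = -10.2926° → 349.7074° (mod 360°)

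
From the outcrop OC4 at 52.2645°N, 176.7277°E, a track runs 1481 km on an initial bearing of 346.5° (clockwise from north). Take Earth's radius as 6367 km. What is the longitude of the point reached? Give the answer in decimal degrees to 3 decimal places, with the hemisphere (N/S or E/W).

169.397°E

δ = d/R = 1481/6367 = 0.232606 rad
φ₂ = arcsin(sin φ₁ cos δ + cos φ₁ sin δ cos θ)
   = arcsin(0.79084·0.97307 + 0.61202·0.23051·0.97237) = 65.05685°
λ₂ = λ₁ + atan2(sin θ sin δ cos φ₁, cos δ − sin φ₁ sin φ₂) = 169.39663°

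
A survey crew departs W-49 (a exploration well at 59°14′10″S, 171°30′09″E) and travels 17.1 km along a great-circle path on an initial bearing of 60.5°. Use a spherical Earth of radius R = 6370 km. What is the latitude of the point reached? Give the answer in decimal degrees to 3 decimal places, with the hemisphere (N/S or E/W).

W-49: φ = -59.23611°, λ = +171.50250°
δ = d/R = 17.1/6370 = 0.002684 rad
φ₂ = arcsin(sin φ₁ cos δ + cos φ₁ sin δ cos θ)
   = arcsin(-0.85928·1.00000 + 0.51150·0.00268·0.49242) = -59.16011°
λ₂ = λ₁ + atan2(sin θ sin δ cos φ₁, cos δ − sin φ₁ sin φ₂) = 171.76363°

59.160°S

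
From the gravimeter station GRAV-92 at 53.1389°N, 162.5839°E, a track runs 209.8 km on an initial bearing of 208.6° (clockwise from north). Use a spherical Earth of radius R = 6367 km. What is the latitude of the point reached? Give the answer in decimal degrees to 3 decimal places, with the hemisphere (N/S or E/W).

δ = d/R = 209.8/6367 = 0.032951 rad
φ₂ = arcsin(sin φ₁ cos δ + cos φ₁ sin δ cos θ)
   = arcsin(0.80009·0.99946 + 0.59988·0.03295·-0.87798) = 51.47221°
λ₂ = λ₁ + atan2(sin θ sin δ cos φ₁, cos δ − sin φ₁ sin φ₂) = 161.13312°

51.472°N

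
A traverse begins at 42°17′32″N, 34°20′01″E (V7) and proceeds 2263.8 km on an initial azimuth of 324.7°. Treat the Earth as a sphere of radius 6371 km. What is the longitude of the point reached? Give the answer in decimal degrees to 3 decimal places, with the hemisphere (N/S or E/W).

V7: φ = +42.29222°, λ = +34.33361°
δ = d/R = 2263.8/6371 = 0.355329 rad
φ₂ = arcsin(sin φ₁ cos δ + cos φ₁ sin δ cos θ)
   = arcsin(0.67291·0.93753 + 0.73972·0.34790·0.81614) = 57.23618°
λ₂ = λ₁ + atan2(sin θ sin δ cos φ₁, cos δ − sin φ₁ sin φ₂) = 12.52676°

12.527°E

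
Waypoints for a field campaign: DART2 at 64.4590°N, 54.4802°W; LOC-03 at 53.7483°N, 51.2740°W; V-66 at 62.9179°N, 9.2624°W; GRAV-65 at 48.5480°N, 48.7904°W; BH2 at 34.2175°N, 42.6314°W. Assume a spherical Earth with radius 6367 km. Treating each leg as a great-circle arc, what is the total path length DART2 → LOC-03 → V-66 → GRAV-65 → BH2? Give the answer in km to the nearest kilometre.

8346 km

DART2→LOC-03: c = 0.189072 rad, d = 1203.82 km
LOC-03→V-66: c = 0.407700 rad, d = 2595.82 km
V-66→GRAV-65: c = 0.451505 rad, d = 2874.73 km
GRAV-65→BH2: c = 0.262576 rad, d = 1671.82 km
Total = 1203.82 + 2595.82 + 2874.73 + 1671.82 = 8346.20 km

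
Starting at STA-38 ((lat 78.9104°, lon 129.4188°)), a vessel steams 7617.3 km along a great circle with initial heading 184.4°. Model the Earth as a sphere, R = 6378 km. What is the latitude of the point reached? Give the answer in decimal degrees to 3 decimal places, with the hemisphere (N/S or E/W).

10.512°N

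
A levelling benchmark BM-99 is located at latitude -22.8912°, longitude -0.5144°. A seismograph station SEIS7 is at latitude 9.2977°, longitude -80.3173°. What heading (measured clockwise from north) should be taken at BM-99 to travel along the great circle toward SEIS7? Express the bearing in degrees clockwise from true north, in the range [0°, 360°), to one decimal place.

282.6°

Δλ = -79.8029°
y = sin Δλ · cos φ₂ = -0.971274
x = cos φ₁ sin φ₂ − sin φ₁ cos φ₂ cos Δλ = 0.216799
θ = atan2(y, x) = -77.4172° → 282.5828° (mod 360°)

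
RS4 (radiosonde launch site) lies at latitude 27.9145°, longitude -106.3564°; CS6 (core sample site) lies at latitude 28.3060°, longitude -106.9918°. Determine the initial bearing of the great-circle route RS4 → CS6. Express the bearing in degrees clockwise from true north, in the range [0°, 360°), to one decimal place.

305.1°

Δλ = -0.6354°
y = sin Δλ · cos φ₂ = -0.009764
x = cos φ₁ sin φ₂ − sin φ₁ cos φ₂ cos Δλ = 0.006858
θ = atan2(y, x) = -54.9146° → 305.0854° (mod 360°)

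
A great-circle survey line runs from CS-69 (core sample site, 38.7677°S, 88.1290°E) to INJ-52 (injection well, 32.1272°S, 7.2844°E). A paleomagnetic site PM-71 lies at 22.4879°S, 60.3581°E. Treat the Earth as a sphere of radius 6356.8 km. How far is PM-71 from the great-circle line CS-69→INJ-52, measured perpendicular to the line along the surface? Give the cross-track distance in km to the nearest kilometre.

2320 km

δ₁₃ = central angle CS-69→PM-71 = 0.501367 rad  (haversine)
θ₁₃ = bearing CS-69→PM-71 = 296.398°,  θ₁₂ = bearing CS-69→INJ-52 = 248.445°
dₓₜ = R·arcsin(sin δ₁₃ · sin(θ₁₃ − θ₁₂)) = 6356.8·arcsin(0.48062·sin(47.953°)) = 2319.967 km
|dₓₜ| = 2319.967 km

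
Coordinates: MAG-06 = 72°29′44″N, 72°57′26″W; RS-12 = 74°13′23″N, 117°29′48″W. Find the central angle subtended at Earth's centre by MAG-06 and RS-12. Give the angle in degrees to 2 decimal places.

12.56°

MAG-06: φ = +72.49556°, λ = -72.95722°
RS-12: φ = +74.22306°, λ = -117.49667°
Δφ = 1.7275°,  Δλ = -44.5394°
a = sin²(Δφ/2) + cos φ₁ cos φ₂ sin²(Δλ/2) = 0.011972
c = 2·arcsin(√a) = 0.219274 rad = 12.5635°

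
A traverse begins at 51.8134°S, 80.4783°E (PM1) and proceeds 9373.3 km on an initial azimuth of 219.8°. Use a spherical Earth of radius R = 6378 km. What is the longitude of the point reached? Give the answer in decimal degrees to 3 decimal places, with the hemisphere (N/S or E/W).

49.731°W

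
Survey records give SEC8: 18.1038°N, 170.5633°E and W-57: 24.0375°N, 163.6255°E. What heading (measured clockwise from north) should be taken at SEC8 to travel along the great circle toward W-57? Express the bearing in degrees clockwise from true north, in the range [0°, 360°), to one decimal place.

313.7°

Δλ = -6.9378°
y = sin Δλ · cos φ₂ = -0.110317
x = cos φ₁ sin φ₂ − sin φ₁ cos φ₂ cos Δλ = 0.105456
θ = atan2(y, x) = -46.2906° → 313.7094° (mod 360°)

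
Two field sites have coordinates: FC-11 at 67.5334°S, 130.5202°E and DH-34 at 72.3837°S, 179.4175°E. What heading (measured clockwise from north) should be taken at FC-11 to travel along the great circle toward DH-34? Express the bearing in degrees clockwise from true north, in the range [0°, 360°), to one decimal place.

128.3°

Δλ = 48.8973°
y = sin Δλ · cos φ₂ = 0.228050
x = cos φ₁ sin φ₂ − sin φ₁ cos φ₂ cos Δλ = -0.180365
θ = atan2(y, x) = 128.3405° → 128.3405° (mod 360°)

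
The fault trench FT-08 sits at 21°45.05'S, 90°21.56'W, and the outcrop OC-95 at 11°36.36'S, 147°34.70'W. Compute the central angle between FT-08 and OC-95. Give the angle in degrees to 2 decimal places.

55.45°

FT-08: φ = -21.75083°, λ = -90.35933°
OC-95: φ = -11.60600°, λ = -147.57833°
Δφ = 10.1448°,  Δλ = -57.2190°
a = sin²(Δφ/2) + cos φ₁ cos φ₂ sin²(Δλ/2) = 0.216424
c = 2·arcsin(√a) = 0.967753 rad = 55.4482°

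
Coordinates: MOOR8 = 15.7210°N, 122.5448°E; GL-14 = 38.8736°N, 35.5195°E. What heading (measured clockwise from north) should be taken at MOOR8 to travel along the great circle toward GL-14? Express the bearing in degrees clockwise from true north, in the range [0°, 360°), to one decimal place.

307.3°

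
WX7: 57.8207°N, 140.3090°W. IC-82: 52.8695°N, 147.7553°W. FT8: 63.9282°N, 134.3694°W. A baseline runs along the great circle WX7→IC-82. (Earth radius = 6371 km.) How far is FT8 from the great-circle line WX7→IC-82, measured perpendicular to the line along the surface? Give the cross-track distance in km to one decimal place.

δ₁₃ = central angle WX7→FT8 = 0.117818 rad  (haversine)
θ₁₃ = bearing WX7→FT8 = 22.762°,  θ₁₂ = bearing WX7→IC-82 = 223.652°
dₓₜ = R·arcsin(sin δ₁₃ · sin(θ₁₃ − θ₁₂)) = 6371·arcsin(0.11755·sin(-200.890°)) = 267.113 km
|dₓₜ| = 267.113 km

267.1 km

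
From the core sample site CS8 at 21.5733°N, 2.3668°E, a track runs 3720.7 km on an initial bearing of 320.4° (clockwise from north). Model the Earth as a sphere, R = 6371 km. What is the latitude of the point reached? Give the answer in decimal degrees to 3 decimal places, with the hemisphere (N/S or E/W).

44.574°N

δ = d/R = 3720.7/6371 = 0.584006 rad
φ₂ = arcsin(sin φ₁ cos δ + cos φ₁ sin δ cos θ)
   = arcsin(0.36769·0.83426 + 0.92995·0.55137·0.77051) = 44.57381°
λ₂ = λ₁ + atan2(sin θ sin δ cos φ₁, cos δ − sin φ₁ sin φ₂) = -27.19607°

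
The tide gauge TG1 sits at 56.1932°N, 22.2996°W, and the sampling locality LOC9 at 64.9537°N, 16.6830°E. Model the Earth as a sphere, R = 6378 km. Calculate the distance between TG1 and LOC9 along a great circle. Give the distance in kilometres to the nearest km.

Δφ = 8.7605°,  Δλ = 38.9826°
a = sin²(Δφ/2) + cos φ₁ cos φ₂ sin²(Δλ/2) = 0.032057
c = 2·arcsin(√a) = 0.360032 rad = 20.6283°
d = R·c = 6378 × 0.360032 = 2296.3 km

2296 km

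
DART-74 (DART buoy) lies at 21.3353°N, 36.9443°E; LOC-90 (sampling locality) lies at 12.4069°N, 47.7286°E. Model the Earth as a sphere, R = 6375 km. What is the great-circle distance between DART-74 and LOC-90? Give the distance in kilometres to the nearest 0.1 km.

Δφ = -8.9284°,  Δλ = 10.7843°
a = sin²(Δφ/2) + cos φ₁ cos φ₂ sin²(Δλ/2) = 0.014092
c = 2·arcsin(√a) = 0.237980 rad = 13.6352°
d = R·c = 6375 × 0.237980 = 1517.1 km

1517.1 km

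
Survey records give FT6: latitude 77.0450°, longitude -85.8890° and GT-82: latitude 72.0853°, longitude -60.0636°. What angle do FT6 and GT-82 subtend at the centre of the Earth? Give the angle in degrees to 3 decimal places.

8.362°

Δφ = -4.9597°,  Δλ = 25.8254°
a = sin²(Δφ/2) + cos φ₁ cos φ₂ sin²(Δλ/2) = 0.005316
c = 2·arcsin(√a) = 0.145948 rad = 8.3622°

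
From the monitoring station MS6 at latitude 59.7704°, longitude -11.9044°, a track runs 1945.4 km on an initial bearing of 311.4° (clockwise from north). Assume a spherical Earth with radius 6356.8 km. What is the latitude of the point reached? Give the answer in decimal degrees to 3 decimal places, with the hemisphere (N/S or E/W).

δ = d/R = 1945.4/6356.8 = 0.306034 rad
φ₂ = arcsin(sin φ₁ cos δ + cos φ₁ sin δ cos θ)
   = arcsin(0.86401·0.95354 + 0.50347·0.30128·0.66131) = 67.54497°
λ₂ = λ₁ + atan2(sin θ sin δ cos φ₁, cos δ − sin φ₁ sin φ₂) = -48.18003°

67.545°N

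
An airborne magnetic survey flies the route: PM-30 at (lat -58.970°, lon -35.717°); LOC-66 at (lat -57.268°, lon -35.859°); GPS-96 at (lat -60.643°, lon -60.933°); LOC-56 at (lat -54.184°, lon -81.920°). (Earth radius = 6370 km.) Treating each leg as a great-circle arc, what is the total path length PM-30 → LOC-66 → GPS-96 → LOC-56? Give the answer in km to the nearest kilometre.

3103 km

PM-30→LOC-66: c = 0.029734 rad, d = 189.41 km
LOC-66→GPS-96: c = 0.231669 rad, d = 1475.73 km
GPS-96→LOC-56: c = 0.225774 rad, d = 1438.18 km
Total = 189.41 + 1475.73 + 1438.18 = 3103.32 km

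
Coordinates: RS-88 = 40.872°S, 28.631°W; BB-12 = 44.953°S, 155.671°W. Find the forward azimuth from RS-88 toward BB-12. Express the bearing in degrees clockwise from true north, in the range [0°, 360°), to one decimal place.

214.8°

Δλ = -127.0400°
y = sin Δλ · cos φ₂ = -0.564886
x = cos φ₁ sin φ₂ − sin φ₁ cos φ₂ cos Δλ = -0.813209
θ = atan2(y, x) = -145.2147° → 214.7853° (mod 360°)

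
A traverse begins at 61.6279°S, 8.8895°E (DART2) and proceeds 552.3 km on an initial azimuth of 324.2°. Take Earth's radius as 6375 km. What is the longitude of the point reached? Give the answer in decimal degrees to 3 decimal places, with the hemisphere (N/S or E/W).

δ = d/R = 552.3/6375 = 0.086635 rad
φ₂ = arcsin(sin φ₁ cos δ + cos φ₁ sin δ cos θ)
   = arcsin(-0.87988·0.99625 + 0.47520·0.08653·0.81106) = -57.48293°
λ₂ = λ₁ + atan2(sin θ sin δ cos φ₁, cos δ − sin φ₁ sin φ₂) = 3.48665°

3.487°E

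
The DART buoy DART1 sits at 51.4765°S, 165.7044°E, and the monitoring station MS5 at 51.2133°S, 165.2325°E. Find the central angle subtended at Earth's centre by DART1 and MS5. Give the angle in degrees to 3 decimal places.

0.395°

Δφ = 0.2632°,  Δλ = -0.4719°
a = sin²(Δφ/2) + cos φ₁ cos φ₂ sin²(Δλ/2) = 0.000012
c = 2·arcsin(√a) = 0.006897 rad = 0.3952°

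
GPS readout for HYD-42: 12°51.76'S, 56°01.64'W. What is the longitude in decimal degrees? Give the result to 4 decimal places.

56° + 1.64′/60 = 56 + 0.02733 = 56.0273°

56.0273°W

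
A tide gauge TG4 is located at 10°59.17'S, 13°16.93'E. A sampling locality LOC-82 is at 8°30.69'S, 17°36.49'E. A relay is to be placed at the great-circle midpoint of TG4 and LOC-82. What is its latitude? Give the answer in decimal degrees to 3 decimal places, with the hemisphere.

TG4: φ = -10.98617°, λ = +13.28217°
LOC-82: φ = -8.51150°, λ = +17.60817°
Bx = cos φ₂ cos Δλ = 0.986169,  By = cos φ₂ sin Δλ = 0.074600
φₘ = atan2(sin φ₁ + sin φ₂, √((cos φ₁ + Bx)² + By²)) = -9.75565°
λₘ = λ₁ + atan2(By, cos φ₁ + Bx) = 15.45320°

9.756°S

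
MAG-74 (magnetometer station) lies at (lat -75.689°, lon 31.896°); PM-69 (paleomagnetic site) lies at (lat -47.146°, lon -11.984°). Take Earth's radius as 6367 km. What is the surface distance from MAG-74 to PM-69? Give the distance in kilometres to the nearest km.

3750 km

Δφ = 28.5430°,  Δλ = -43.8800°
a = sin²(Δφ/2) + cos φ₁ cos φ₂ sin²(Δλ/2) = 0.084241
c = 2·arcsin(√a) = 0.588960 rad = 33.7449°
d = R·c = 6367 × 0.588960 = 3749.9 km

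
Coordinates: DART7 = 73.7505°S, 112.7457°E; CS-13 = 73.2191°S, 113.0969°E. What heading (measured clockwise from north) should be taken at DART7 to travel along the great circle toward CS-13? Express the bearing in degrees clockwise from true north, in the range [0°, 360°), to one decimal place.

Δλ = 0.3512°
y = sin Δλ · cos φ₂ = 0.001770
x = cos φ₁ sin φ₂ − sin φ₁ cos φ₂ cos Δλ = 0.009269
θ = atan2(y, x) = 10.8087° → 10.8087° (mod 360°)

10.8°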